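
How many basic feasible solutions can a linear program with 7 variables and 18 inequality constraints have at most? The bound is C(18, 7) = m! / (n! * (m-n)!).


Each vertex corresponds to some choice of n active constraints out of m, so the number of vertices is at most C(m, n) = m! / (n!(m-n)!).
m = 18, n = 7
Numerator: 18 * 17 * 16 * 15 * 14 * 13 * 12
Denominator: 7! = 5040
C(18, 7) = 31824


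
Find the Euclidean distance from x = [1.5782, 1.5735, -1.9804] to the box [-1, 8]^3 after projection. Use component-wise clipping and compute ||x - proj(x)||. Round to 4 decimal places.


Project each component onto [-1, 8].
clip(1.5782) = 1.5782, clip(1.5735) = 1.5735, clip(-1.9804) = -1.0
Projection = [1.5782, 1.5735, -1.0]
Squared diffs: [0.0, 0.0, 0.9612]
Distance = sqrt(0.9612) = 0.9804


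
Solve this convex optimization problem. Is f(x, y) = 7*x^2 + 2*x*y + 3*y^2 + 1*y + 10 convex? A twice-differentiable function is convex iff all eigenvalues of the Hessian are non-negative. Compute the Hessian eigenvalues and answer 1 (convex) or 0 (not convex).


The Hessian of f(x,y) = 7*x^2 + 2*x*y + 3*y^2 + 1*y + 10 is:
H = [[14, 2], [2, 6]]
Trace = 14 + 6 = 20
Determinant = 14*6 - (2)^2 = 80
Discriminant = (20)^2 - 4*80 = 80.0
Eigenvalues: lambda_1 = 5.5279, lambda_2 = 14.4721
The function is convex.

1


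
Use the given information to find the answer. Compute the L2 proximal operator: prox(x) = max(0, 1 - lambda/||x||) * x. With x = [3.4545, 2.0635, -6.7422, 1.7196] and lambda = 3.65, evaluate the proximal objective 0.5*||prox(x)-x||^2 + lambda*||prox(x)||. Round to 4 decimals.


Step 1: Compute ||x||.
||x|| = 8.0378
Step 2: Compute scaling factor.
scale = max(0, 1 - 3.65/8.0378) = 0.5459
Step 3: prox(x) = [1.8858, 1.1265, -3.6805, 0.9387]
||prox(x)|| = 4.3878
Step 4: Proximal objective.
0.5*||prox-x||^2 = 6.6613
lambda*||prox|| = 16.0155
Total = 22.6766


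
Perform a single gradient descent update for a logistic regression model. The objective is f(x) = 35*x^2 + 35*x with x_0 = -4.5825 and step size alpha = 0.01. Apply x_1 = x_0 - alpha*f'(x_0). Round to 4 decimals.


We compute the gradient at x_0 and apply the update.
f'(x) = 70*x + 35
f'(-4.5825) = 70*-4.5825 + 35 = -285.775
x_1 = -4.5825 - 0.01*-285.775 = -1.7248


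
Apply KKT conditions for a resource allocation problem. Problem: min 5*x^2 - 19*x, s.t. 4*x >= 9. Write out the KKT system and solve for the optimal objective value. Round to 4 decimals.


Step 1: Try lambda = 0 (constraint inactive).
x_unc = 19/(2*5) = 1.9
Check: 4*1.9 = 7.6 < 9 -- violated!
Step 2: Constraint must be active: 4*x = 9
x* = 9/4 = 2.25
lambda = (2*5*2.25 - 19)/4 = 0.875
Step 3: Compute optimal value.
f(x*) = 5*2.25^2 - 19*2.25 = -17.4375


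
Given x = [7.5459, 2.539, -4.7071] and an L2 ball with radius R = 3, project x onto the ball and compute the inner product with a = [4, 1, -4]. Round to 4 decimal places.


Step 1: Compute ||x|| (intermediates to 6 decimals).
||x|| = sqrt(7.5459^2 + 2.539^2 + (-4.7071)^2) = 9.248996
Step 2: Project.
Since ||x|| > R, scale = R/||x|| = 3/9.248996 = 0.32436, proj(x) = scale * x
proj(x) = [2.447588, 0.82355, -1.526795]
Step 3: Dot product.
a^T * proj(x) = 4*2.447588 + 1*0.82355 - 4*(-1.526795) = 16.7211


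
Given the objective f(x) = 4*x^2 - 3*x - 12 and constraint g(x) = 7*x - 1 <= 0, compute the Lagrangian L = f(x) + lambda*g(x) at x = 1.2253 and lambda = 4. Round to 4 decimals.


Step 1: Evaluate f(x).
f(1.2253) = 4*1.2253^2 - 3*1.2253 - 12 = -9.6705
Step 2: Evaluate g(x).
g(1.2253) = 7*1.2253 - 1 = 7.5771
Step 3: Compute Lagrangian.
L = -9.6705 + 4*7.5771 = 20.6379


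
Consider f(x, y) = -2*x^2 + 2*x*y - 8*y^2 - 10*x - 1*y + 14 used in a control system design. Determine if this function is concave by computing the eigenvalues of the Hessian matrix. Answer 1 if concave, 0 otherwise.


The Hessian of f(x,y) = -2*x^2 + 2*x*y - 8*y^2 - 10*x - 1*y + 14 is:
H = [[-4, 2], [2, -16]]
Trace = -4 - 16 = -20
Determinant = -4*-16 - (2)^2 = 60
Discriminant = (-20)^2 - 4*60 = 160.0
Eigenvalues: lambda_1 = -16.3246, lambda_2 = -3.6754
The function is concave.

1


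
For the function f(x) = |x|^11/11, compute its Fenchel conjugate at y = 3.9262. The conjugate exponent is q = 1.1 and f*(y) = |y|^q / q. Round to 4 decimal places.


The conjugate exponent q satisfies 1/p + 1/q = 1.
p = 11, so q = 11/(11 - 1) = 1.1
|y|^q = 3.9262^1.1 = 4.5016
f*(3.9262) = 4.5016 / 1.1 = 4.0924


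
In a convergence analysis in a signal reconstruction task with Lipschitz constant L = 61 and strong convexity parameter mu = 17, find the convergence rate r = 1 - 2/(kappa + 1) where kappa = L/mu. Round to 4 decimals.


Step 1: Compute the condition number.
kappa = L/mu = 61/17 = 3.5882
Step 2: Compute the convergence rate.
r = 1 - 2/(kappa + 1) = 1 - 2*mu/(L + mu) = (L - mu)/(L + mu) = 44/78 = 0.5641


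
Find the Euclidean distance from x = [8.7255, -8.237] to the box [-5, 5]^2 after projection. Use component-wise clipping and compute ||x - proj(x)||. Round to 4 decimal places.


Project each component onto [-5, 5].
clip(8.7255) = 5.0, clip(-8.237) = -5.0
Projection = [5.0, -5.0]
Squared diffs: [13.8794, 10.4782]
Distance = sqrt(24.3576) = 4.9353


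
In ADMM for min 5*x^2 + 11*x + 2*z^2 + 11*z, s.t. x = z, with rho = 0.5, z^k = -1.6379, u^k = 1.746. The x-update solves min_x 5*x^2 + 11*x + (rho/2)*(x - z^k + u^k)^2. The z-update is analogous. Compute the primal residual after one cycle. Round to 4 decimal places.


ADMM iteration with rho = 0.5, z^k = -1.6379, u^k = 1.746
Step 1: x-update.
Minimize 5*x^2 + 11*x + (0.5/2)*(x + 1.6379 + 1.746)^2
FOC: (2*5 + 0.5)*x = -11 + 0.5*(-1.6379 - 1.746)
x^{k+1} = -1.2088
Step 2: z-update.
Minimize 2*z^2 + 11*z + (0.5/2)*(-1.2088 - z + 1.746)^2
FOC: (2*2 + 0.5)*z = -11 + 0.5*(-1.2088 + 1.746)
z^{k+1} = -2.3848
Step 3: u-update.
u^{k+1} = 1.746 - 1.2088 + 2.3848 = 2.922
Step 4: Primal residual = |-1.2088 + 2.3848| = 1.176


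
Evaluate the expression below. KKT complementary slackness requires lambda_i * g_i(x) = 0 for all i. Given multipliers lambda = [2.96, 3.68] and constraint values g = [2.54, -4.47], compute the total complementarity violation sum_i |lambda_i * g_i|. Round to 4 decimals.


KKT complementary slackness check:
lambda_1 * g_1 = 2.96 * 2.54 = 7.5184
lambda_2 * g_2 = 3.68 * -4.47 = -16.4496
Total violation = 7.5184 + 16.4496 = 23.968


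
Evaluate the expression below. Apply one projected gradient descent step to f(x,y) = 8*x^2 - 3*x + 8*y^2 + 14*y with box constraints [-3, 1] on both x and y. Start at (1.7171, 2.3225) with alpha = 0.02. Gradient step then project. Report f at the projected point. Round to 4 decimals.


Step 1: Compute gradient at (1.7171, 2.3225).
grad_x = 2*8*1.7171 - 3 = 24.4736
grad_y = 2*8*2.3225 + 14 = 51.16
Step 2: Gradient step.
x_raw = 1.7171 - 0.02*24.4736 = 1.2276
y_raw = 2.3225 - 0.02*51.16 = 1.2993
Step 3: Project onto [-3, 1].
x_proj = clip(1.2276) = 1.0
y_proj = clip(1.2993) = 1.0
Step 4: Evaluate f.
f(1.0, 1.0) = 27.0


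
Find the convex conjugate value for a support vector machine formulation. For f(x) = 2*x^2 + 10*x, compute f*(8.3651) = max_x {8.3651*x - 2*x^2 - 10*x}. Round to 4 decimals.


f*(y) = sup_x {y*x - a*x^2 - b*x} = sup_x {(y-b)*x - a*x^2}
FOC: (y - b) - 2a*x = 0 => x* = (y - b)/(2a)
x* = (8.3651 - 10)/(2*2) = -0.4087
f*(8.3651) = (y-b)^2/(4a) = (8.3651 - 10)^2/(4*2)
= 2.6729/8 = 0.3341


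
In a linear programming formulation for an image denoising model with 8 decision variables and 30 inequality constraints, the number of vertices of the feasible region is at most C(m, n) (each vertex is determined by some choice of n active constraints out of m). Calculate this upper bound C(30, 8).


Each vertex corresponds to some choice of n active constraints out of m, so the number of vertices is at most C(m, n) = m! / (n!(m-n)!).
m = 30, n = 8
Numerator: 30 * 29 * 28 * 27 * 26 * 25 * 24 * 23
Denominator: 8! = 40320
C(30, 8) = 5852925


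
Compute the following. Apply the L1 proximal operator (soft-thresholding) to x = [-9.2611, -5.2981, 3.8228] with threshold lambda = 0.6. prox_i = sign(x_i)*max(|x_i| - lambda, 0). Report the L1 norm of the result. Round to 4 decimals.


Soft-thresholding with lambda = 0.6:
prox(-9.2611) = sign(-9.2611)*max(|-9.2611| - 0.6, 0) = -8.6611
prox(-5.2981) = sign(-5.2981)*max(|-5.2981| - 0.6, 0) = -4.6981
prox(3.8228) = sign(3.8228)*max(|3.8228| - 0.6, 0) = 3.2228
prox(x) = [-8.6611, -4.6981, 3.2228]
||prox(x)||_1 = 8.6611 + 4.6981 + 3.2228 = 16.582


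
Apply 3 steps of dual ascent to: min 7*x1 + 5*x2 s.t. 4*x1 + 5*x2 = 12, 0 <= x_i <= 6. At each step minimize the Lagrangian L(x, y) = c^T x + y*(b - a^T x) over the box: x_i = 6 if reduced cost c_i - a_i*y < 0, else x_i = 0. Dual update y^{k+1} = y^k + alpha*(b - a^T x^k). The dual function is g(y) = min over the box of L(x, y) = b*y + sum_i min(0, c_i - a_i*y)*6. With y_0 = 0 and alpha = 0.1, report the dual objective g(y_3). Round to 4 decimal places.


Dual ascent for LP: min 7*x1 + 5*x2, 4*x1 + 5*x2 = 12, 0 <= x_i <= 6
Step 1: y^k = 0.0, reduced costs: (7.0, 5.0)
  x^k = (0.0, 0.0), subgradient = b - a^T x = 12.0
  y^{k+1} = 0.0 + 0.1*12.0 = 1.2
Step 2: y^k = 1.2, reduced costs: (2.2, -1.0)
  x^k = (0.0, 6.0), subgradient = b - a^T x = -18.0
  y^{k+1} = 1.2 + 0.1*-18.0 = -0.6
Step 3: y^k = -0.6, reduced costs: (9.4, 8.0)
  x^k = (0.0, 0.0), subgradient = b - a^T x = 12.0
  y^{k+1} = -0.6 + 0.1*12.0 = 0.6
Dual objective at y_3 = 0.6: reduced costs (4.6, 2.0), box minimizer x = (0.0, 0.0)
g(y_3) = b*y + (c1 - a1*y)*x1 + (c2 - a2*y)*x2 = 12*0.6 + 4.6*0.0 + 2.0*0.0 = 7.2 + 0.0 + 0.0 = 7.2


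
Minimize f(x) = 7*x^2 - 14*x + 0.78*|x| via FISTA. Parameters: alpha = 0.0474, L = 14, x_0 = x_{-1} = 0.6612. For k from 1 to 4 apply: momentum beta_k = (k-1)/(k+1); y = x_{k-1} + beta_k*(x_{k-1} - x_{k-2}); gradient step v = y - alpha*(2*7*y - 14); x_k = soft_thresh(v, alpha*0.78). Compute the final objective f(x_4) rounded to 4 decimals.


FISTA on f(x) = 7*x^2 - 14*x + 0.78*|x|
L = 14, alpha = 0.0474
Iteration 1: beta = 0.0, y = 0.6612 + 0.0*(0.6612 - 0.6612) = 0.6612
  grad(y) = -4.7432, v = y - alpha*grad = 0.886
  prox(v) = soft_thresh(0.886, 0.037) = 0.8491
Iteration 2: beta = 0.3333, y = 0.8491 + 0.3333*(0.8491 - 0.6612) = 0.9117
  grad(y) = -1.2366, v = y - alpha*grad = 0.9703
  prox(v) = soft_thresh(0.9703, 0.037) = 0.9333
Iteration 3: beta = 0.5, y = 0.9333 + 0.5*(0.9333 - 0.8491) = 0.9754
  grad(y) = -0.3438, v = y - alpha*grad = 0.9917
  prox(v) = soft_thresh(0.9917, 0.037) = 0.9548
Iteration 4: beta = 0.6, y = 0.9548 + 0.6*(0.9548 - 0.9333) = 0.9676
  grad(y) = -0.4531, v = y - alpha*grad = 0.9891
  prox(v) = soft_thresh(0.9891, 0.037) = 0.9521
f(x_4) = 7*0.9521^2 - 14*0.9521 + 0.78*|0.9521| = -6.2413


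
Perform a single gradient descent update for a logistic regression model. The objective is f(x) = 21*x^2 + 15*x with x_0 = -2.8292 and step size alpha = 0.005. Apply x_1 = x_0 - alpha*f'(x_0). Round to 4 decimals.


We compute the gradient at x_0 and apply the update.
f'(x) = 42*x + 15
f'(-2.8292) = 42*-2.8292 + 15 = -103.8264
x_1 = -2.8292 - 0.005*-103.8264 = -2.3101


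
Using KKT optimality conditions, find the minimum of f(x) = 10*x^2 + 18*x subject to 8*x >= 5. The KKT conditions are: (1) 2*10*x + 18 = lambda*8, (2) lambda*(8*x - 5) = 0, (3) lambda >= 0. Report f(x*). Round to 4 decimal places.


Step 1: Try lambda = 0 (constraint inactive).
x_unc = -18/(2*10) = -0.9
Check: 8*-0.9 = -7.2 < 5 -- violated!
Step 2: Constraint must be active: 8*x = 5
x* = 5/8 = 0.625
lambda = (2*10*0.625 + 18)/8 = 3.8125
Step 3: Compute optimal value.
f(x*) = 10*0.625^2 + 18*0.625 = 15.1563


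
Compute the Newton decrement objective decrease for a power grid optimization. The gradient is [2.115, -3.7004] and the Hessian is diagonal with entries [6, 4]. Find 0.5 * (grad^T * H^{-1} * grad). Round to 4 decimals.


Step 1: H is diagonal, so H^(-1) * g = [0.3525, -0.9251].
Step 2: g^T H^(-1) g = sum_i g_i^2 / H_ii
  = (2.115)^2/6 + (-3.7004)^2/4
  = 0.7455 + 3.4232 = 4.1688
Step 3: Objective decrease = 0.5 * g^T H^(-1) g = 2.0844


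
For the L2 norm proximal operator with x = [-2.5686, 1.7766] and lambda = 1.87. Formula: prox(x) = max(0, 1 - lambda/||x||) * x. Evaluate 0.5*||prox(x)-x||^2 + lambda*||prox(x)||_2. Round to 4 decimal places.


Step 1: Compute ||x||.
||x|| = 3.1231
Step 2: Compute scaling factor.
scale = max(0, 1 - 1.87/3.1231) = 0.4012
Step 3: prox(x) = [-1.0306, 0.7128]
||prox(x)|| = 1.2531
Step 4: Proximal objective.
0.5*||prox-x||^2 = 1.7485
lambda*||prox|| = 2.3433
Total = 4.0918


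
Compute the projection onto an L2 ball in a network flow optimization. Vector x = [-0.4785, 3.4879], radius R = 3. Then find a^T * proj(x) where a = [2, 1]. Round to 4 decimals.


Step 1: Compute ||x|| (intermediates to 6 decimals).
||x|| = sqrt((-0.4785)^2 + 3.4879^2) = 3.520569
Step 2: Project.
Since ||x|| > R, scale = R/||x|| = 3/3.520569 = 0.852135, proj(x) = scale * x
proj(x) = [-0.407747, 2.972162]
Step 3: Dot product.
a^T * proj(x) = 2*(-0.407747) + 1*2.972162 = 2.1567


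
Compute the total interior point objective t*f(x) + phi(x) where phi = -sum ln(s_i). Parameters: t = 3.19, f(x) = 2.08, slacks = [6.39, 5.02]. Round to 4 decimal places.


Step 1: Compute log-barrier.
ln values: [1.8547, 1.6134]
phi = -(1.8547 + 1.6134) = -3.4682
Step 2: Compute augmented objective.
t*f(x) = 3.19*2.08 = 6.6352
Total = 6.6352 - 3.4682 = 3.167


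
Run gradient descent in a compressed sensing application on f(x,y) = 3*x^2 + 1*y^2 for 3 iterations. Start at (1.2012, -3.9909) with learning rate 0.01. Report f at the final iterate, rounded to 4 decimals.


Gradient descent on f(x,y) = 3*x^2 + 1*y^2.
Starting point: (1.2012, -3.9909), alpha = 0.01
Step 1: grad_x = 2*3*1.2012 = 7.2072, grad_y = 2*1*-3.9909 = -7.9818
  x_1 = 1.2012 - 0.01*7.2072 = 1.1291
  y_1 = -3.9909 - 0.01*-7.9818 = -3.9111
Step 2: grad_x = 2*3*1.1291 = 6.7748, grad_y = 2*1*-3.9111 = -7.8222
  x_2 = 1.1291 - 0.01*6.7748 = 1.0614
  y_2 = -3.9111 - 0.01*-7.8222 = -3.8329
Step 3: grad_x = 2*3*1.0614 = 6.3683, grad_y = 2*1*-3.8329 = -7.6657
  x_3 = 1.0614 - 0.01*6.3683 = 0.9977
  y_3 = -3.8329 - 0.01*-7.6657 = -3.7562
f(0.9977, -3.7562) = 3*0.9977^2 + 1*(-3.7562)^2 = 17.0953


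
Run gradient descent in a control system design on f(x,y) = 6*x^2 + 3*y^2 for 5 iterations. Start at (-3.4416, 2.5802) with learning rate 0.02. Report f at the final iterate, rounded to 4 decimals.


Gradient descent on f(x,y) = 6*x^2 + 3*y^2.
Starting point: (-3.4416, 2.5802), alpha = 0.02
Step 1: grad_x = 2*6*-3.4416 = -41.2992, grad_y = 2*3*2.5802 = 15.4812
  x_1 = -3.4416 - 0.02*-41.2992 = -2.6156
  y_1 = 2.5802 - 0.02*15.4812 = 2.2706
Step 2: grad_x = 2*6*-2.6156 = -31.3874, grad_y = 2*3*2.2706 = 13.6235
  x_2 = -2.6156 - 0.02*-31.3874 = -1.9879
  y_2 = 2.2706 - 0.02*13.6235 = 1.9981
Step 3: grad_x = 2*6*-1.9879 = -23.8544, grad_y = 2*3*1.9981 = 11.9886
  x_3 = -1.9879 - 0.02*-23.8544 = -1.5108
  y_3 = 1.9981 - 0.02*11.9886 = 1.7583
Step 4: grad_x = 2*6*-1.5108 = -18.1294, grad_y = 2*3*1.7583 = 10.55
  x_4 = -1.5108 - 0.02*-18.1294 = -1.1482
  y_4 = 1.7583 - 0.02*10.55 = 1.5473
Step 5: grad_x = 2*6*-1.1482 = -13.7783, grad_y = 2*3*1.5473 = 9.284
  x_5 = -1.1482 - 0.02*-13.7783 = -0.8726
  y_5 = 1.5473 - 0.02*9.284 = 1.3617
f(-0.8726, 1.3617) = 6*(-0.8726)^2 + 3*1.3617^2 = 10.1312


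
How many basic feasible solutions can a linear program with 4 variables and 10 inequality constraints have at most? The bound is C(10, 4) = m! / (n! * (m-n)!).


Each vertex corresponds to some choice of n active constraints out of m, so the number of vertices is at most C(m, n) = m! / (n!(m-n)!).
m = 10, n = 4
Numerator: 10 * 9 * 8 * 7
Denominator: 4! = 24
C(10, 4) = 210


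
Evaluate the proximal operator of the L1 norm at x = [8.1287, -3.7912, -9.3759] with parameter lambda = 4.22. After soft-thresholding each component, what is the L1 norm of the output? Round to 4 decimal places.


Soft-thresholding with lambda = 4.22:
prox(8.1287) = sign(8.1287)*max(|8.1287| - 4.22, 0) = 3.9087
prox(-3.7912) = sign(-3.7912)*max(|-3.7912| - 4.22, 0) = 0.0
prox(-9.3759) = sign(-9.3759)*max(|-9.3759| - 4.22, 0) = -5.1559
prox(x) = [3.9087, 0.0, -5.1559]
||prox(x)||_1 = 3.9087 + 0.0 + 5.1559 = 9.0646


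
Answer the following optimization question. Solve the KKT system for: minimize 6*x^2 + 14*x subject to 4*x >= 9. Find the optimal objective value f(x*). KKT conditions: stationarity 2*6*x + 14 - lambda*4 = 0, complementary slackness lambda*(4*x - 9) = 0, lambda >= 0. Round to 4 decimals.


Step 1: Try lambda = 0 (constraint inactive).
x_unc = -14/(2*6) = -1.1667
Check: 4*-1.1667 = -4.6668 < 9 -- violated!
Step 2: Constraint must be active: 4*x = 9
x* = 9/4 = 2.25
lambda = (2*6*2.25 + 14)/4 = 10.25
Step 3: Compute optimal value.
f(x*) = 6*2.25^2 + 14*2.25 = 61.875


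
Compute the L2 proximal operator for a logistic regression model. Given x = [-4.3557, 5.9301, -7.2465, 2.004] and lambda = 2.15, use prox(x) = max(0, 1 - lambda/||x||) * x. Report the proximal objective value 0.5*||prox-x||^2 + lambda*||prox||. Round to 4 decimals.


Step 1: Compute ||x||.
||x|| = 10.5198
Step 2: Compute scaling factor.
scale = max(0, 1 - 2.15/10.5198) = 0.7956
Step 3: prox(x) = [-3.4655, 4.7181, -5.7655, 1.5944]
||prox(x)|| = 8.3698
Step 4: Proximal objective.
0.5*||prox-x||^2 = 2.3113
lambda*||prox|| = 17.9951
Total = 20.3063


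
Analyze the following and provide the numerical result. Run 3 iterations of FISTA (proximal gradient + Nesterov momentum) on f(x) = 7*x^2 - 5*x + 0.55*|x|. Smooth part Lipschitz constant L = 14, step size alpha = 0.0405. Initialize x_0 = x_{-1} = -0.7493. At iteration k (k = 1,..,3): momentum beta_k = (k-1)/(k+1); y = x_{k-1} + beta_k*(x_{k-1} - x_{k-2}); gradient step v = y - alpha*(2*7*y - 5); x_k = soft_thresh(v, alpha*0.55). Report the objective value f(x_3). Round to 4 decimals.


FISTA on f(x) = 7*x^2 - 5*x + 0.55*|x|
L = 14, alpha = 0.0405
Iteration 1: beta = 0.0, y = -0.7493 + 0.0*(-0.7493 + 0.7493) = -0.7493
  grad(y) = -15.4902, v = y - alpha*grad = -0.1219
  prox(v) = soft_thresh(-0.1219, 0.0223) = -0.0997
Iteration 2: beta = 0.3333, y = -0.0997 + 0.3333*(-0.0997 + 0.7493) = 0.1169
  grad(y) = -3.3638, v = y - alpha*grad = 0.2531
  prox(v) = soft_thresh(0.2531, 0.0223) = 0.2308
Iteration 3: beta = 0.5, y = 0.2308 + 0.5*(0.2308 + 0.0997) = 0.3961
  grad(y) = 0.5451, v = y - alpha*grad = 0.374
  prox(v) = soft_thresh(0.374, 0.0223) = 0.3517
f(x_3) = 7*0.3517^2 - 5*0.3517 + 0.55*|0.3517| = -0.6992


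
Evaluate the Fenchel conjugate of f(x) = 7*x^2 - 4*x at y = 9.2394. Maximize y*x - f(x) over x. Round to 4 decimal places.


f*(y) = sup_x {y*x - a*x^2 - b*x} = sup_x {(y-b)*x - a*x^2}
FOC: (y - b) - 2a*x = 0 => x* = (y - b)/(2a)
x* = (9.2394 + 4)/(2*7) = 0.9457
f*(9.2394) = (y-b)^2/(4a) = (9.2394 + 4)^2/(4*7)
= 175.2817/28 = 6.2601


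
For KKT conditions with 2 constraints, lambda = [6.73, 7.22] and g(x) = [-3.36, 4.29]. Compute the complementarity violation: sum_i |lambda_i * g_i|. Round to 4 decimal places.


KKT complementary slackness check:
lambda_1 * g_1 = 6.73 * -3.36 = -22.6128
lambda_2 * g_2 = 7.22 * 4.29 = 30.9738
Total violation = 22.6128 + 30.9738 = 53.5866


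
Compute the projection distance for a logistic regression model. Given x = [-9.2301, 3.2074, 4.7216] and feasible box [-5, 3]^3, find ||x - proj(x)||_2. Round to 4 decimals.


Project each component onto [-5, 3].
clip(-9.2301) = -5.0, clip(3.2074) = 3.0, clip(4.7216) = 3.0
Projection = [-5.0, 3.0, 3.0]
Squared diffs: [17.8937, 0.043, 2.9639]
Distance = sqrt(20.9006) = 4.5717


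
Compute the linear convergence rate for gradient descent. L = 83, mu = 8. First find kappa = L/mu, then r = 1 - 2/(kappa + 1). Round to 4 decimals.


Step 1: Compute the condition number.
kappa = L/mu = 83/8 = 10.375
Step 2: Compute the convergence rate.
r = 1 - 2/(kappa + 1) = 1 - 2*mu/(L + mu) = (L - mu)/(L + mu) = 75/91 = 0.8242


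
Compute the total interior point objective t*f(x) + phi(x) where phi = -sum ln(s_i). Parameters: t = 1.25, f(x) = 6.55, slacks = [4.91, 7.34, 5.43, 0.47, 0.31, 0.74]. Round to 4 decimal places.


Step 1: Compute log-barrier.
ln values: [1.5913, 1.9933, 1.6919, -0.755, -1.1712, -0.3011]
phi = -(1.5913 + 1.9933 + 1.6919 - 0.755 - 1.1712 - 0.3011) = -3.0492
Step 2: Compute augmented objective.
t*f(x) = 1.25*6.55 = 8.1875
Total = 8.1875 - 3.0492 = 5.1383


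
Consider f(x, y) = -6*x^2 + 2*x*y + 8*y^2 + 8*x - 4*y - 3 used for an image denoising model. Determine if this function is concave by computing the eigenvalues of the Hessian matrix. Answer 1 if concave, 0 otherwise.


The Hessian of f(x,y) = -6*x^2 + 2*x*y + 8*y^2 + 8*x - 4*y - 3 is:
H = [[-12, 2], [2, 16]]
Trace = -12 + 16 = 4
Determinant = -12*16 - (2)^2 = -196
Discriminant = (4)^2 - 4*-196 = 800.0
Eigenvalues: lambda_1 = -12.1421, lambda_2 = 16.1421
The function is not concave.

0


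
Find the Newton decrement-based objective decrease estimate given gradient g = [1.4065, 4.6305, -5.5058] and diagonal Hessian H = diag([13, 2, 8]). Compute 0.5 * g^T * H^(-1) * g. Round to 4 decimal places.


Step 1: H is diagonal, so H^(-1) * g = [0.1082, 2.3153, -0.6882].
Step 2: g^T H^(-1) g = sum_i g_i^2 / H_ii
  = (1.4065)^2/13 + (4.6305)^2/2 + (-5.5058)^2/8
  = 0.1522 + 10.7208 + 3.7892 = 14.6622
Step 3: Objective decrease = 0.5 * g^T H^(-1) g = 7.3311


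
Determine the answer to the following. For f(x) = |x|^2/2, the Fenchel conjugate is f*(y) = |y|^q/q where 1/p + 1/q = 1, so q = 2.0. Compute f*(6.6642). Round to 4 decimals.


The conjugate exponent q satisfies 1/p + 1/q = 1.
p = 2, so q = 2/(2 - 1) = 2.0
|y|^q = 6.6642^2.0 = 44.4116
f*(6.6642) = 44.4116 / 2.0 = 22.2058


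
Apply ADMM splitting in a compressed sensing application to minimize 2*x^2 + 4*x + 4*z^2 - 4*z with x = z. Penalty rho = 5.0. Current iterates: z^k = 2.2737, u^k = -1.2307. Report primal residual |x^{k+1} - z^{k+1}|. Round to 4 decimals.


ADMM iteration with rho = 5.0, z^k = 2.2737, u^k = -1.2307
Step 1: x-update.
Minimize 2*x^2 + 4*x + (5.0/2)*(x - 2.2737 - 1.2307)^2
FOC: (2*2 + 5.0)*x = -4 + 5.0*(2.2737 + 1.2307)
x^{k+1} = 1.5024
Step 2: z-update.
Minimize 4*z^2 - 4*z + (5.0/2)*(1.5024 - z - 1.2307)^2
FOC: (2*4 + 5.0)*z = 4 + 5.0*(1.5024 - 1.2307)
z^{k+1} = 0.4122
Step 3: u-update.
u^{k+1} = -1.2307 + 1.5024 - 0.4122 = -0.1405
Step 4: Primal residual = |1.5024 - 0.4122| = 1.0902


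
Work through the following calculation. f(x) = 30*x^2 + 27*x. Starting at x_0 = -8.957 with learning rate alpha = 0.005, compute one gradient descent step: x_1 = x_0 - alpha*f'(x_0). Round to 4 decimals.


We compute the gradient at x_0 and apply the update.
f'(x) = 60*x + 27
f'(-8.957) = 60*-8.957 + 27 = -510.42
x_1 = -8.957 - 0.005*-510.42 = -6.4049


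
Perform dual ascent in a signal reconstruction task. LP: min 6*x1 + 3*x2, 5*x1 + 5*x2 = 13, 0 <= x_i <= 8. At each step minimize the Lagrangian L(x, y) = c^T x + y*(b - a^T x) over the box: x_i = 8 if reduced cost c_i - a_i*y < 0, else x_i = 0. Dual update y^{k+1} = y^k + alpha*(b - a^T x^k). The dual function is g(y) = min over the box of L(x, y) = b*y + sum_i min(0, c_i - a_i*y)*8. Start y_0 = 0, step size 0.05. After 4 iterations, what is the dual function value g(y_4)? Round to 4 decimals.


Dual ascent for LP: min 6*x1 + 3*x2, 5*x1 + 5*x2 = 13, 0 <= x_i <= 8
Step 1: y^k = 0.0, reduced costs: (6.0, 3.0)
  x^k = (0.0, 0.0), subgradient = b - a^T x = 13.0
  y^{k+1} = 0.0 + 0.05*13.0 = 0.65
Step 2: y^k = 0.65, reduced costs: (2.75, -0.25)
  x^k = (0.0, 8.0), subgradient = b - a^T x = -27.0
  y^{k+1} = 0.65 + 0.05*-27.0 = -0.7
Step 3: y^k = -0.7, reduced costs: (9.5, 6.5)
  x^k = (0.0, 0.0), subgradient = b - a^T x = 13.0
  y^{k+1} = -0.7 + 0.05*13.0 = -0.05
Step 4: y^k = -0.05, reduced costs: (6.25, 3.25)
  x^k = (0.0, 0.0), subgradient = b - a^T x = 13.0
  y^{k+1} = -0.05 + 0.05*13.0 = 0.6
Dual objective at y_4 = 0.6: reduced costs (3.0, 0.0), box minimizer x = (0.0, 0.0)
g(y_4) = b*y + (c1 - a1*y)*x1 + (c2 - a2*y)*x2 = 13*0.6 + 3.0*0.0 + 0.0*0.0 = 7.8 + 0.0 + 0.0 = 7.8


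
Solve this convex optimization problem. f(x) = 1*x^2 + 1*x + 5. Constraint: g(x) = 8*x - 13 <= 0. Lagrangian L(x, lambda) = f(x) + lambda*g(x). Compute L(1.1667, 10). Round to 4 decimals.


Step 1: Evaluate f(x).
f(1.1667) = 1*1.1667^2 + 1*1.1667 + 5 = 7.5279
Step 2: Evaluate g(x).
g(1.1667) = 8*1.1667 - 13 = -3.6664
Step 3: Compute Lagrangian.
L = 7.5279 + 10*-3.6664 = -29.1361


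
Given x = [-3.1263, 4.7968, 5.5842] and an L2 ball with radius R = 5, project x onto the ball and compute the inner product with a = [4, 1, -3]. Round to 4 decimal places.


Step 1: Compute ||x|| (intermediates to 6 decimals).
||x|| = sqrt((-3.1263)^2 + 4.7968^2 + 5.5842^2) = 7.997895
Step 2: Project.
Since ||x|| > R, scale = R/||x|| = 5/7.997895 = 0.625164, proj(x) = scale * x
proj(x) = [-1.95445, 2.998787, 3.491041]
Step 3: Dot product.
a^T * proj(x) = 4*(-1.95445) + 1*2.998787 - 3*3.491041 = -15.2921


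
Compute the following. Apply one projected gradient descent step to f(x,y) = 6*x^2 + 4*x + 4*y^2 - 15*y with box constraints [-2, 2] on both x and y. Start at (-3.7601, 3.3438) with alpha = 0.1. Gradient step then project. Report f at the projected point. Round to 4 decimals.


Step 1: Compute gradient at (-3.7601, 3.3438).
grad_x = 2*6*-3.7601 + 4 = -41.1212
grad_y = 2*4*3.3438 - 15 = 11.7504
Step 2: Gradient step.
x_raw = -3.7601 - 0.1*-41.1212 = 0.352
y_raw = 3.3438 - 0.1*11.7504 = 2.1688
Step 3: Project onto [-2, 2].
x_proj = clip(0.352) = 0.352
y_proj = clip(2.1688) = 2.0
Step 4: Evaluate f.
f(0.352, 2.0) = -11.8484


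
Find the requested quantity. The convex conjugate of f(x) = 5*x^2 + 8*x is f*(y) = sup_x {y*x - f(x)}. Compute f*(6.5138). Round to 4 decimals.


f*(y) = sup_x {y*x - a*x^2 - b*x} = sup_x {(y-b)*x - a*x^2}
FOC: (y - b) - 2a*x = 0 => x* = (y - b)/(2a)
x* = (6.5138 - 8)/(2*5) = -0.1486
f*(6.5138) = (y-b)^2/(4a) = (6.5138 - 8)^2/(4*5)
= 2.2088/20 = 0.1104


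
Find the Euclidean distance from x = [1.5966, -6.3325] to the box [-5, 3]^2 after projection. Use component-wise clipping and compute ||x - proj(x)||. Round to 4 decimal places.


Project each component onto [-5, 3].
clip(1.5966) = 1.5966, clip(-6.3325) = -5.0
Projection = [1.5966, -5.0]
Squared diffs: [0.0, 1.7756]
Distance = sqrt(1.7756) = 1.3325


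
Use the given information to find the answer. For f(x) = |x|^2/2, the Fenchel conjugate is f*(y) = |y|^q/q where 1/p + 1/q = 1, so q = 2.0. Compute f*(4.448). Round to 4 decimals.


The conjugate exponent q satisfies 1/p + 1/q = 1.
p = 2, so q = 2/(2 - 1) = 2.0
|y|^q = 4.448^2.0 = 19.7847
f*(4.448) = 19.7847 / 2.0 = 9.8924


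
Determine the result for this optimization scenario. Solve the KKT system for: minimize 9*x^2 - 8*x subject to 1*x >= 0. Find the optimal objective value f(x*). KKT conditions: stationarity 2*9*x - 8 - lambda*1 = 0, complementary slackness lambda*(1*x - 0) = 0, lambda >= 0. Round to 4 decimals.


Step 1: Try lambda = 0 (constraint inactive).
Stationarity: 2*9*x - 8 = 0
x* = 8/(2*9) = 4/9 = 0.4444 (rounded; the exact value 4/9 is used below)
Check constraint: 1*0.4444 = 0.4444 >= 0 -- satisfied.
Step 2: Compute optimal value.
f(x*) = 9*(4/9)^2 - 8*(4/9) = -1.7778


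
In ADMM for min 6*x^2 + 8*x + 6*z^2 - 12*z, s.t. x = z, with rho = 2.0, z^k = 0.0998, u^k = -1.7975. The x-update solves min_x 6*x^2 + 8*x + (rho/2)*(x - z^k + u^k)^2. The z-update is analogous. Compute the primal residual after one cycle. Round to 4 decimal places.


ADMM iteration with rho = 2.0, z^k = 0.0998, u^k = -1.7975
Step 1: x-update.
Minimize 6*x^2 + 8*x + (2.0/2)*(x - 0.0998 - 1.7975)^2
FOC: (2*6 + 2.0)*x = -8 + 2.0*(0.0998 + 1.7975)
x^{k+1} = -0.3004
Step 2: z-update.
Minimize 6*z^2 - 12*z + (2.0/2)*(-0.3004 - z - 1.7975)^2
FOC: (2*6 + 2.0)*z = 12 + 2.0*(-0.3004 - 1.7975)
z^{k+1} = 0.5574
Step 3: u-update.
u^{k+1} = -1.7975 - 0.3004 - 0.5574 = -2.6553
Step 4: Primal residual = |-0.3004 - 0.5574| = 0.8578


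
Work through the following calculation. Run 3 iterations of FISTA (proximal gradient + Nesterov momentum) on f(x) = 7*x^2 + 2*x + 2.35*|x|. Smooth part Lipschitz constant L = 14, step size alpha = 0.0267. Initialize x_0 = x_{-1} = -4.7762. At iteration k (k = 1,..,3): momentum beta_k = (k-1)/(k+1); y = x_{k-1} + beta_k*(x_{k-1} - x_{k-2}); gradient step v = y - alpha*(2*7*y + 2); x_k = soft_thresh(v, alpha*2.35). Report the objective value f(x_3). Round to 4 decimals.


FISTA on f(x) = 7*x^2 + 2*x + 2.35*|x|
L = 14, alpha = 0.0267
Iteration 1: beta = 0.0, y = -4.7762 + 0.0*(-4.7762 + 4.7762) = -4.7762
  grad(y) = -64.8668, v = y - alpha*grad = -3.0443
  prox(v) = soft_thresh(-3.0443, 0.0627) = -2.9815
Iteration 2: beta = 0.3333, y = -2.9815 + 0.3333*(-2.9815 + 4.7762) = -2.3833
  grad(y) = -31.3659, v = y - alpha*grad = -1.5458
  prox(v) = soft_thresh(-1.5458, 0.0627) = -1.4831
Iteration 3: beta = 0.5, y = -1.4831 + 0.5*(-1.4831 + 2.9815) = -0.7338
  grad(y) = -8.2738, v = y - alpha*grad = -0.5129
  prox(v) = soft_thresh(-0.5129, 0.0627) = -0.4502
f(x_3) = 7*(-0.4502)^2 + 2*(-0.4502) + 2.35*|-0.4502| = 1.5762


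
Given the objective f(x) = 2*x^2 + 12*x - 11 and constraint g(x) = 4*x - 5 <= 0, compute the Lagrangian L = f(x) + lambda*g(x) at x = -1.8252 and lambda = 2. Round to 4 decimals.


Step 1: Evaluate f(x).
f(-1.8252) = 2*(-1.8252)^2 + 12*(-1.8252) - 11 = -26.2397
Step 2: Evaluate g(x).
g(-1.8252) = 4*-1.8252 - 5 = -12.3008
Step 3: Compute Lagrangian.
L = -26.2397 + 2*-12.3008 = -50.8413


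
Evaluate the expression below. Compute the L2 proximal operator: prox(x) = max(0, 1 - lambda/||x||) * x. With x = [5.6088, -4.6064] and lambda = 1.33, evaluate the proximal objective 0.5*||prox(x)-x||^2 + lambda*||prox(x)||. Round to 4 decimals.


Step 1: Compute ||x||.
||x|| = 7.2579
Step 2: Compute scaling factor.
scale = max(0, 1 - 1.33/7.2579) = 0.8168
Step 3: prox(x) = [4.581, -3.7623]
||prox(x)|| = 5.9279
Step 4: Proximal objective.
0.5*||prox-x||^2 = 0.8845
lambda*||prox|| = 7.8841
Total = 8.7686


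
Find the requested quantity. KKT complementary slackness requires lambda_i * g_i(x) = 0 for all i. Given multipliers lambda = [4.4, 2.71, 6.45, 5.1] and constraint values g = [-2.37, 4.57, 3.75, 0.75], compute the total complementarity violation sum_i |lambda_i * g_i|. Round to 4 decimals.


KKT complementary slackness check:
lambda_1 * g_1 = 4.4 * -2.37 = -10.428
lambda_2 * g_2 = 2.71 * 4.57 = 12.3847
lambda_3 * g_3 = 6.45 * 3.75 = 24.1875
lambda_4 * g_4 = 5.1 * 0.75 = 3.825
Total violation = 10.428 + 12.3847 + 24.1875 + 3.825 = 50.8252


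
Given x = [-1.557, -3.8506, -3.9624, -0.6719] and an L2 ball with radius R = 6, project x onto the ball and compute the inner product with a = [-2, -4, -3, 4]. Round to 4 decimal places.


Step 1: Compute ||x|| (intermediates to 6 decimals).
||x|| = sqrt((-1.557)^2 + (-3.8506)^2 + (-3.9624)^2 + (-0.6719)^2) = 5.77957
Step 2: Project.
Since ||x|| <= R, proj = x (no scaling needed).
proj(x) = [-1.557, -3.8506, -3.9624, -0.6719]
Step 3: Dot product.
a^T * proj(x) = -2*(-1.557) - 4*(-3.8506) - 3*(-3.9624) + 4*(-0.6719) = 27.716


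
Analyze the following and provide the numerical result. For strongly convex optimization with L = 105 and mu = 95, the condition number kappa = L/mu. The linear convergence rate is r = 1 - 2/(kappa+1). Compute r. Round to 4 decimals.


Step 1: Compute the condition number.
kappa = L/mu = 105/95 = 1.1053
Step 2: Compute the convergence rate.
r = 1 - 2/(kappa + 1) = 1 - 2*mu/(L + mu) = (L - mu)/(L + mu) = 10/200 = 0.05


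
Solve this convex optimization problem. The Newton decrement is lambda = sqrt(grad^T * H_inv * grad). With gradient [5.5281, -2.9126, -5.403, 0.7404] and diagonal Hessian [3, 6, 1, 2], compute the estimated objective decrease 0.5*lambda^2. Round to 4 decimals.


Step 1: H is diagonal, so H^(-1) * g = [1.8427, -0.4854, -5.403, 0.3702].
Step 2: g^T H^(-1) g = sum_i g_i^2 / H_ii
  = (5.5281)^2/3 + (-2.9126)^2/6 + (-5.403)^2/1 + (0.7404)^2/2
  = 10.1866 + 1.4139 + 29.1924 + 0.2741 = 41.067
Step 3: Objective decrease = 0.5 * g^T H^(-1) g = 20.5335


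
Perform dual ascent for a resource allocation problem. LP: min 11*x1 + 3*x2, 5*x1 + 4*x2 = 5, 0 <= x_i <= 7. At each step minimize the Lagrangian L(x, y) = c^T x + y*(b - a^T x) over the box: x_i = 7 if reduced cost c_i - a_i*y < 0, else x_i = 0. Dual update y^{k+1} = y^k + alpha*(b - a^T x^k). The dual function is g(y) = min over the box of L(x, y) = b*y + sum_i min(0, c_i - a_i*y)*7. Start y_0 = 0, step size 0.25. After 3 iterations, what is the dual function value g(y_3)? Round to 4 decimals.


Dual ascent for LP: min 11*x1 + 3*x2, 5*x1 + 4*x2 = 5, 0 <= x_i <= 7
Step 1: y^k = 0.0, reduced costs: (11.0, 3.0)
  x^k = (0.0, 0.0), subgradient = b - a^T x = 5.0
  y^{k+1} = 0.0 + 0.25*5.0 = 1.25
Step 2: y^k = 1.25, reduced costs: (4.75, -2.0)
  x^k = (0.0, 7.0), subgradient = b - a^T x = -23.0
  y^{k+1} = 1.25 + 0.25*-23.0 = -4.5
Step 3: y^k = -4.5, reduced costs: (33.5, 21.0)
  x^k = (0.0, 0.0), subgradient = b - a^T x = 5.0
  y^{k+1} = -4.5 + 0.25*5.0 = -3.25
Dual objective at y_3 = -3.25: reduced costs (27.25, 16.0), box minimizer x = (0.0, 0.0)
g(y_3) = b*y + (c1 - a1*y)*x1 + (c2 - a2*y)*x2 = 5*(-3.25) + 27.25*0.0 + 16.0*0.0 = -16.25 + 0.0 + 0.0 = -16.25


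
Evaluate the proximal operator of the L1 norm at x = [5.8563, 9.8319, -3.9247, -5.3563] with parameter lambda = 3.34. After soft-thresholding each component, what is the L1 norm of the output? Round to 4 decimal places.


Soft-thresholding with lambda = 3.34:
prox(5.8563) = sign(5.8563)*max(|5.8563| - 3.34, 0) = 2.5163
prox(9.8319) = sign(9.8319)*max(|9.8319| - 3.34, 0) = 6.4919
prox(-3.9247) = sign(-3.9247)*max(|-3.9247| - 3.34, 0) = -0.5847
prox(-5.3563) = sign(-5.3563)*max(|-5.3563| - 3.34, 0) = -2.0163
prox(x) = [2.5163, 6.4919, -0.5847, -2.0163]
||prox(x)||_1 = 2.5163 + 6.4919 + 0.5847 + 2.0163 = 11.6092


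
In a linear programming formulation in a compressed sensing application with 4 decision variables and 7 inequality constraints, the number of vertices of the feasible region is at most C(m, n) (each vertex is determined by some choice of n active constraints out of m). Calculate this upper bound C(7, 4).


Each vertex corresponds to some choice of n active constraints out of m, so the number of vertices is at most C(m, n) = m! / (n!(m-n)!).
m = 7, n = 4
Numerator: 7 * 6 * 5 * 4
Denominator: 4! = 24
C(7, 4) = 35


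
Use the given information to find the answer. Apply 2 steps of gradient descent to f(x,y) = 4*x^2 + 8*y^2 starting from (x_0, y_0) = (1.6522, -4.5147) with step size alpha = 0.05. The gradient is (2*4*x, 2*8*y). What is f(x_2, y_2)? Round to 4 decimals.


Gradient descent on f(x,y) = 4*x^2 + 8*y^2.
Starting point: (1.6522, -4.5147), alpha = 0.05
Step 1: grad_x = 2*4*1.6522 = 13.2176, grad_y = 2*8*-4.5147 = -72.2352
  x_1 = 1.6522 - 0.05*13.2176 = 0.9913
  y_1 = -4.5147 - 0.05*-72.2352 = -0.9029
Step 2: grad_x = 2*4*0.9913 = 7.9306, grad_y = 2*8*-0.9029 = -14.447
  x_2 = 0.9913 - 0.05*7.9306 = 0.5948
  y_2 = -0.9029 - 0.05*-14.447 = -0.1806
f(0.5948, -0.1806) = 4*0.5948^2 + 8*(-0.1806)^2 = 1.676


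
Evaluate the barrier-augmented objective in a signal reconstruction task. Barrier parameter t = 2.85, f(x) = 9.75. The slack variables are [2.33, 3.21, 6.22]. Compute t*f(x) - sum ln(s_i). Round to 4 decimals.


Step 1: Compute log-barrier.
ln values: [0.8459, 1.1663, 1.8278]
phi = -(0.8459 + 1.1663 + 1.8278) = -3.8399
Step 2: Compute augmented objective.
t*f(x) = 2.85*9.75 = 27.7875
Total = 27.7875 - 3.8399 = 23.9476


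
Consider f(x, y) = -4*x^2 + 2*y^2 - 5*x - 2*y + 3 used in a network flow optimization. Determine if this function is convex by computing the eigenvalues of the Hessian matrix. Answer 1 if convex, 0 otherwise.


The Hessian of f(x,y) = -4*x^2 + 2*y^2 - 5*x - 2*y + 3 is:
H = [[-8, 0], [0, 4]]
Trace = -8 + 4 = -4
Determinant = -8*4 - (0)^2 = -32
Discriminant = (-4)^2 - 4*-32 = 144.0
Eigenvalues: lambda_1 = -8.0, lambda_2 = 4.0
The function is not convex.

0


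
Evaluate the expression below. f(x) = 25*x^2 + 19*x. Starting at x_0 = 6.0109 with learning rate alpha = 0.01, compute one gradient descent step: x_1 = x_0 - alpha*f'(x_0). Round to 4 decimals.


We compute the gradient at x_0 and apply the update.
f'(x) = 50*x + 19
f'(6.0109) = 50*6.0109 + 19 = 319.545
x_1 = 6.0109 - 0.01*319.545 = 2.8155


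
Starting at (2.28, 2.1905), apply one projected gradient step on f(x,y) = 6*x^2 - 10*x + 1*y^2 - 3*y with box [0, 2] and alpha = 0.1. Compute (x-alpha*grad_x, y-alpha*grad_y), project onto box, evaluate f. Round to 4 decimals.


Step 1: Compute gradient at (2.28, 2.1905).
grad_x = 2*6*2.28 - 10 = 17.36
grad_y = 2*1*2.1905 - 3 = 1.381
Step 2: Gradient step.
x_raw = 2.28 - 0.1*17.36 = 0.544
y_raw = 2.1905 - 0.1*1.381 = 2.0524
Step 3: Project onto [0, 2].
x_proj = clip(0.544) = 0.544
y_proj = clip(2.0524) = 2.0
Step 4: Evaluate f.
f(0.544, 2.0) = -5.6644


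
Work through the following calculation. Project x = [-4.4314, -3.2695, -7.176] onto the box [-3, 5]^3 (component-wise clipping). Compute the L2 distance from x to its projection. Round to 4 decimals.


Project each component onto [-3, 5].
clip(-4.4314) = -3.0, clip(-3.2695) = -3.0, clip(-7.176) = -3.0
Projection = [-3.0, -3.0, -3.0]
Squared diffs: [2.0489, 0.0726, 17.439]
Distance = sqrt(19.5605) = 4.4227


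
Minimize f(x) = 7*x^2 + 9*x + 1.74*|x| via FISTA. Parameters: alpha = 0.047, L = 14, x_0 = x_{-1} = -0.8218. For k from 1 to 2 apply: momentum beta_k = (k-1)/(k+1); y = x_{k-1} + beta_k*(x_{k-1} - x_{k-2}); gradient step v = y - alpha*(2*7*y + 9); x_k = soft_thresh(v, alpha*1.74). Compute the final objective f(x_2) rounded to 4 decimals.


FISTA on f(x) = 7*x^2 + 9*x + 1.74*|x|
L = 14, alpha = 0.047
Iteration 1: beta = 0.0, y = -0.8218 + 0.0*(-0.8218 + 0.8218) = -0.8218
  grad(y) = -2.5052, v = y - alpha*grad = -0.7041
  prox(v) = soft_thresh(-0.7041, 0.0818) = -0.6223
Iteration 2: beta = 0.3333, y = -0.6223 + 0.3333*(-0.6223 + 0.8218) = -0.5558
  grad(y) = 1.2193, v = y - alpha*grad = -0.6131
  prox(v) = soft_thresh(-0.6131, 0.0818) = -0.5313
f(x_2) = 7*(-0.5313)^2 + 9*(-0.5313) + 1.74*|-0.5313| = -1.8813


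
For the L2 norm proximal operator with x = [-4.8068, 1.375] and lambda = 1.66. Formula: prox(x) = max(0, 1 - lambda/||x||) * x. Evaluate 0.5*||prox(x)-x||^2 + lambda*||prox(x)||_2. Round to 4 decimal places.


Step 1: Compute ||x||.
||x|| = 4.9996
Step 2: Compute scaling factor.
scale = max(0, 1 - 1.66/4.9996) = 0.668
Step 3: prox(x) = [-3.2108, 0.9185]
||prox(x)|| = 3.3396
Step 4: Proximal objective.
0.5*||prox-x||^2 = 1.3778
lambda*||prox|| = 5.5437
Total = 6.9215


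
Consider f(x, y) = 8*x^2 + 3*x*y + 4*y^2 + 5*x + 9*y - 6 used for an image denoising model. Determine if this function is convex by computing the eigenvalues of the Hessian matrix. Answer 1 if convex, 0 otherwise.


The Hessian of f(x,y) = 8*x^2 + 3*x*y + 4*y^2 + 5*x + 9*y - 6 is:
H = [[16, 3], [3, 8]]
Trace = 16 + 8 = 24
Determinant = 16*8 - (3)^2 = 119
Discriminant = (24)^2 - 4*119 = 100.0
Eigenvalues: lambda_1 = 7.0, lambda_2 = 17.0
The function is convex.

1


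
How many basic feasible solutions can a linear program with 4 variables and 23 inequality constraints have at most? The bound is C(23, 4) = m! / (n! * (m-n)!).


Each vertex corresponds to some choice of n active constraints out of m, so the number of vertices is at most C(m, n) = m! / (n!(m-n)!).
m = 23, n = 4
Numerator: 23 * 22 * 21 * 20
Denominator: 4! = 24
C(23, 4) = 8855


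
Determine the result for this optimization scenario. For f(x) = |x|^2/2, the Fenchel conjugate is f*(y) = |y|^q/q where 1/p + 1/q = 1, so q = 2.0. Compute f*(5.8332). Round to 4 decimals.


The conjugate exponent q satisfies 1/p + 1/q = 1.
p = 2, so q = 2/(2 - 1) = 2.0
|y|^q = 5.8332^2.0 = 34.0262
f*(5.8332) = 34.0262 / 2.0 = 17.0131


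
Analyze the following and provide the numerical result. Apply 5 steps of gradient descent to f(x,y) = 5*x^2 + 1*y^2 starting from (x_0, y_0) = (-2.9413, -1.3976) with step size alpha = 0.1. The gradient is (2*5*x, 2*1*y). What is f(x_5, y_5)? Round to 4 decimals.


Gradient descent on f(x,y) = 5*x^2 + 1*y^2.
Starting point: (-2.9413, -1.3976), alpha = 0.1
Step 1: grad_x = 2*5*-2.9413 = -29.413, grad_y = 2*1*-1.3976 = -2.7952
  x_1 = -2.9413 - 0.1*-29.413 = 0.0
  y_1 = -1.3976 - 0.1*-2.7952 = -1.1181
Step 2: grad_x = 2*5*0.0 = 0.0, grad_y = 2*1*-1.1181 = -2.2362
  x_2 = 0.0 - 0.1*0.0 = 0.0
  y_2 = -1.1181 - 0.1*-2.2362 = -0.8945
Step 3: grad_x = 2*5*0.0 = 0.0, grad_y = 2*1*-0.8945 = -1.7889
  x_3 = 0.0 - 0.1*0.0 = 0.0
  y_3 = -0.8945 - 0.1*-1.7889 = -0.7156
Step 4: grad_x = 2*5*0.0 = 0.0, grad_y = 2*1*-0.7156 = -1.4311
  x_4 = 0.0 - 0.1*0.0 = 0.0
  y_4 = -0.7156 - 0.1*-1.4311 = -0.5725
Step 5: grad_x = 2*5*0.0 = 0.0, grad_y = 2*1*-0.5725 = -1.1449
  x_5 = 0.0 - 0.1*0.0 = 0.0
  y_5 = -0.5725 - 0.1*-1.1449 = -0.458
f(0.0, -0.458) = 5*0.0^2 + 1*(-0.458)^2 = 0.2097
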